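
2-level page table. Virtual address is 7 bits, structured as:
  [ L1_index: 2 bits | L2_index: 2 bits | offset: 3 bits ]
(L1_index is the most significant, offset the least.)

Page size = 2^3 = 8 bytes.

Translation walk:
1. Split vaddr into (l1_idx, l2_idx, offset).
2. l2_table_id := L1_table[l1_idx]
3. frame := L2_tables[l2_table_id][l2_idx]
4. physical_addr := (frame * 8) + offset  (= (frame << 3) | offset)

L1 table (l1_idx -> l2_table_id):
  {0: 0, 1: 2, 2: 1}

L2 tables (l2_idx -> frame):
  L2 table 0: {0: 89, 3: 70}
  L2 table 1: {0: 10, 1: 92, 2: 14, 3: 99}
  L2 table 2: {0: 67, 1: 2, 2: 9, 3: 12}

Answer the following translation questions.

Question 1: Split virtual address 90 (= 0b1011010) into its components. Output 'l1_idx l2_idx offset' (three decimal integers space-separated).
vaddr = 90 = 0b1011010
  top 2 bits -> l1_idx = 2
  next 2 bits -> l2_idx = 3
  bottom 3 bits -> offset = 2

Answer: 2 3 2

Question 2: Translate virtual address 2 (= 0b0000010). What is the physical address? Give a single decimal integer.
Answer: 714

Derivation:
vaddr = 2 = 0b0000010
Split: l1_idx=0, l2_idx=0, offset=2
L1[0] = 0
L2[0][0] = 89
paddr = 89 * 8 + 2 = 714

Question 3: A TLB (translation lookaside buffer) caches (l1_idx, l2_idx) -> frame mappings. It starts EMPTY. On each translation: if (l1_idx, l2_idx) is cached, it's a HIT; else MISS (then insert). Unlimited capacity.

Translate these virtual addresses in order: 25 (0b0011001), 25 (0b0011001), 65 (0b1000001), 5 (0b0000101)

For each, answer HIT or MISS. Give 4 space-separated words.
Answer: MISS HIT MISS MISS

Derivation:
vaddr=25: (0,3) not in TLB -> MISS, insert
vaddr=25: (0,3) in TLB -> HIT
vaddr=65: (2,0) not in TLB -> MISS, insert
vaddr=5: (0,0) not in TLB -> MISS, insert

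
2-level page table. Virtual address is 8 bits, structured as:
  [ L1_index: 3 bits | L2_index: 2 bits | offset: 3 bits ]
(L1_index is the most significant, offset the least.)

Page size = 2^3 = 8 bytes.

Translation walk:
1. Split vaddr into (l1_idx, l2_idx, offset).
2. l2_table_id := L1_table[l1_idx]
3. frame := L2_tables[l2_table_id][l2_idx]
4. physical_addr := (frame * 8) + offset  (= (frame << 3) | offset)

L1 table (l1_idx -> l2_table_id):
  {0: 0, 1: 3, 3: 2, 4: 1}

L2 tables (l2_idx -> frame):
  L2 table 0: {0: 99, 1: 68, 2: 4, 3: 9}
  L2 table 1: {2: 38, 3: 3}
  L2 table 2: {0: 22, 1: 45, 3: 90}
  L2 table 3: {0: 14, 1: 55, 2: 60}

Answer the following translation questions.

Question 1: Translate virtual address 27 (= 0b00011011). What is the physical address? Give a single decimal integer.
vaddr = 27 = 0b00011011
Split: l1_idx=0, l2_idx=3, offset=3
L1[0] = 0
L2[0][3] = 9
paddr = 9 * 8 + 3 = 75

Answer: 75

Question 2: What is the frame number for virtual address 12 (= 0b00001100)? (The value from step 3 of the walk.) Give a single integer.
vaddr = 12: l1_idx=0, l2_idx=1
L1[0] = 0; L2[0][1] = 68

Answer: 68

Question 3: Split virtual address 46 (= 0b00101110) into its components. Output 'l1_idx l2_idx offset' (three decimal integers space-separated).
vaddr = 46 = 0b00101110
  top 3 bits -> l1_idx = 1
  next 2 bits -> l2_idx = 1
  bottom 3 bits -> offset = 6

Answer: 1 1 6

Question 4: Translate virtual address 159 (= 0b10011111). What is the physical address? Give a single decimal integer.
vaddr = 159 = 0b10011111
Split: l1_idx=4, l2_idx=3, offset=7
L1[4] = 1
L2[1][3] = 3
paddr = 3 * 8 + 7 = 31

Answer: 31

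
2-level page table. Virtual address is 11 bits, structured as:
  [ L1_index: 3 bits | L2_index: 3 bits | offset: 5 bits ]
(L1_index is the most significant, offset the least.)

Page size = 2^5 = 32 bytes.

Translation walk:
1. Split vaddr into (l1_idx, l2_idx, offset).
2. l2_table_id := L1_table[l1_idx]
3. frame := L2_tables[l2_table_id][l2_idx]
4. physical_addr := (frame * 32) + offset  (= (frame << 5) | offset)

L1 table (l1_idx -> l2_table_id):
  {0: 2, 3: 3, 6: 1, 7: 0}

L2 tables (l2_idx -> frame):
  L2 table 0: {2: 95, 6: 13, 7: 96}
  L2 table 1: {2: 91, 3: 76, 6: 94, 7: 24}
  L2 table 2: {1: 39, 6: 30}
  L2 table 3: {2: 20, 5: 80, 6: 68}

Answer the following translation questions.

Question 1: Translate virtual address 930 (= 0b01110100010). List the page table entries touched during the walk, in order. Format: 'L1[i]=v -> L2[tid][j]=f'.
vaddr = 930 = 0b01110100010
Split: l1_idx=3, l2_idx=5, offset=2

Answer: L1[3]=3 -> L2[3][5]=80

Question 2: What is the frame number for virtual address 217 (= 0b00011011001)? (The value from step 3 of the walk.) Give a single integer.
vaddr = 217: l1_idx=0, l2_idx=6
L1[0] = 2; L2[2][6] = 30

Answer: 30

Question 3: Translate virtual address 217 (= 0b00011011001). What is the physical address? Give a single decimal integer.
Answer: 985

Derivation:
vaddr = 217 = 0b00011011001
Split: l1_idx=0, l2_idx=6, offset=25
L1[0] = 2
L2[2][6] = 30
paddr = 30 * 32 + 25 = 985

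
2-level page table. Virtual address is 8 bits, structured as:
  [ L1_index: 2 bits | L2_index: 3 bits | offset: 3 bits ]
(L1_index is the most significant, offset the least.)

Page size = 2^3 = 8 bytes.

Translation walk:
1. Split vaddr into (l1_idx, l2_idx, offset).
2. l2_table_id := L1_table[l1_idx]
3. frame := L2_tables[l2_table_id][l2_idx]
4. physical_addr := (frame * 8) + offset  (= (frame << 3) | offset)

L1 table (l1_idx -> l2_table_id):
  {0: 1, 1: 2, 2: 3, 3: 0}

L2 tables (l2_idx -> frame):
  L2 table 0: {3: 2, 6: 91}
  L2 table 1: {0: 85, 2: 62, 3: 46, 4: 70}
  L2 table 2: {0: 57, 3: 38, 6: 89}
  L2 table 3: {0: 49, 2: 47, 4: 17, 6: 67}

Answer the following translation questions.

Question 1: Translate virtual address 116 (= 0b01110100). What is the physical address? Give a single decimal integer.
vaddr = 116 = 0b01110100
Split: l1_idx=1, l2_idx=6, offset=4
L1[1] = 2
L2[2][6] = 89
paddr = 89 * 8 + 4 = 716

Answer: 716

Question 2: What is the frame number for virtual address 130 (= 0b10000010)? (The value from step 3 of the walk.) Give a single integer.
vaddr = 130: l1_idx=2, l2_idx=0
L1[2] = 3; L2[3][0] = 49

Answer: 49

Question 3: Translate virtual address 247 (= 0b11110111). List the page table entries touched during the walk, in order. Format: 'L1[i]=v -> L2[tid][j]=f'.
vaddr = 247 = 0b11110111
Split: l1_idx=3, l2_idx=6, offset=7

Answer: L1[3]=0 -> L2[0][6]=91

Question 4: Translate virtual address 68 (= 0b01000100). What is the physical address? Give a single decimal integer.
vaddr = 68 = 0b01000100
Split: l1_idx=1, l2_idx=0, offset=4
L1[1] = 2
L2[2][0] = 57
paddr = 57 * 8 + 4 = 460

Answer: 460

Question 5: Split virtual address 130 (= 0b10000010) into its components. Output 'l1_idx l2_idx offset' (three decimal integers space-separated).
vaddr = 130 = 0b10000010
  top 2 bits -> l1_idx = 2
  next 3 bits -> l2_idx = 0
  bottom 3 bits -> offset = 2

Answer: 2 0 2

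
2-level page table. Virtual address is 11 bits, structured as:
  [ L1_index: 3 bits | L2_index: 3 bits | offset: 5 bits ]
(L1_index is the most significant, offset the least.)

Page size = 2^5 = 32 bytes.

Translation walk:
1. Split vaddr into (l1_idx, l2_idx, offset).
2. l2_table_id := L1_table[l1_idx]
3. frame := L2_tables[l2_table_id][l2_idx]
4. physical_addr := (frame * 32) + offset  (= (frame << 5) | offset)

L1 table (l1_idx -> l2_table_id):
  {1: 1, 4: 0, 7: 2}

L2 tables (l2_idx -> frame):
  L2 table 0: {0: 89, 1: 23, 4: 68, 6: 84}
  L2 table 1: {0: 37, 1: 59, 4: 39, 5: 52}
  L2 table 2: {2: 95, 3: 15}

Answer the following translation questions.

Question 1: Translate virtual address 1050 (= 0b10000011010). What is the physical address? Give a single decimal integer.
vaddr = 1050 = 0b10000011010
Split: l1_idx=4, l2_idx=0, offset=26
L1[4] = 0
L2[0][0] = 89
paddr = 89 * 32 + 26 = 2874

Answer: 2874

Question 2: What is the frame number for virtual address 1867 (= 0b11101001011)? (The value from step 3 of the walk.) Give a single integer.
Answer: 95

Derivation:
vaddr = 1867: l1_idx=7, l2_idx=2
L1[7] = 2; L2[2][2] = 95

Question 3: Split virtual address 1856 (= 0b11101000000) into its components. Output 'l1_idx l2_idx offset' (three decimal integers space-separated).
Answer: 7 2 0

Derivation:
vaddr = 1856 = 0b11101000000
  top 3 bits -> l1_idx = 7
  next 3 bits -> l2_idx = 2
  bottom 5 bits -> offset = 0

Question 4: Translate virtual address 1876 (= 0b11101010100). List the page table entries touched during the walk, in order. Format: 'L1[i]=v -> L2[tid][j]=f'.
Answer: L1[7]=2 -> L2[2][2]=95

Derivation:
vaddr = 1876 = 0b11101010100
Split: l1_idx=7, l2_idx=2, offset=20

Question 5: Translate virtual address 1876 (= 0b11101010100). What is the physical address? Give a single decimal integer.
vaddr = 1876 = 0b11101010100
Split: l1_idx=7, l2_idx=2, offset=20
L1[7] = 2
L2[2][2] = 95
paddr = 95 * 32 + 20 = 3060

Answer: 3060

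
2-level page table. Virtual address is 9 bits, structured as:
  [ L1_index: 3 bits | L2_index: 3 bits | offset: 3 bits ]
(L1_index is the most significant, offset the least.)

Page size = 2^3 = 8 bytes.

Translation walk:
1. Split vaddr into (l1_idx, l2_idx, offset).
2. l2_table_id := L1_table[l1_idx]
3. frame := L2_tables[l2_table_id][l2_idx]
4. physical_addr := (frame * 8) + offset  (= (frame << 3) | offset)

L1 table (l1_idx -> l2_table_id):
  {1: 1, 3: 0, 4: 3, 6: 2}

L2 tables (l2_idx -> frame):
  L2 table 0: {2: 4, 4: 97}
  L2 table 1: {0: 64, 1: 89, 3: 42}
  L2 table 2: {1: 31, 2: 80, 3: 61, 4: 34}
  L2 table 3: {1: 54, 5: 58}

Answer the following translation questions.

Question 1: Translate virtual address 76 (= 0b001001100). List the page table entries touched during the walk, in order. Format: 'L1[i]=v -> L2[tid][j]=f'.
vaddr = 76 = 0b001001100
Split: l1_idx=1, l2_idx=1, offset=4

Answer: L1[1]=1 -> L2[1][1]=89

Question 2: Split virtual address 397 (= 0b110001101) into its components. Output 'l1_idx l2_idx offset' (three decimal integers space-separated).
Answer: 6 1 5

Derivation:
vaddr = 397 = 0b110001101
  top 3 bits -> l1_idx = 6
  next 3 bits -> l2_idx = 1
  bottom 3 bits -> offset = 5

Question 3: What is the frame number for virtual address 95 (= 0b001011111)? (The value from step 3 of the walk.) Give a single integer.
Answer: 42

Derivation:
vaddr = 95: l1_idx=1, l2_idx=3
L1[1] = 1; L2[1][3] = 42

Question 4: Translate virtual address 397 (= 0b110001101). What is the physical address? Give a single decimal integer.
vaddr = 397 = 0b110001101
Split: l1_idx=6, l2_idx=1, offset=5
L1[6] = 2
L2[2][1] = 31
paddr = 31 * 8 + 5 = 253

Answer: 253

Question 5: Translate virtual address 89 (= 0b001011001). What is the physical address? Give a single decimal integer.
Answer: 337

Derivation:
vaddr = 89 = 0b001011001
Split: l1_idx=1, l2_idx=3, offset=1
L1[1] = 1
L2[1][3] = 42
paddr = 42 * 8 + 1 = 337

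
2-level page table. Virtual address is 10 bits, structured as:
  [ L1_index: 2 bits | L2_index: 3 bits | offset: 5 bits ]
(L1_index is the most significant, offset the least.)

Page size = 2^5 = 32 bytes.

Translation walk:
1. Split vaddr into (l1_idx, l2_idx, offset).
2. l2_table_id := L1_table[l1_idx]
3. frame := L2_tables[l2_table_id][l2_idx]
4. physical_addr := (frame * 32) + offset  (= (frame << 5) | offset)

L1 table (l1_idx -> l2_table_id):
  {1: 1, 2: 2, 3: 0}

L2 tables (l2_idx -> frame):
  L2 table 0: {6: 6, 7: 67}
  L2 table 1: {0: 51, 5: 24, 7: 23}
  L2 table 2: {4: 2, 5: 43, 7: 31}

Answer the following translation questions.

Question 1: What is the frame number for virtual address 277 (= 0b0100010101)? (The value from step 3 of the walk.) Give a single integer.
vaddr = 277: l1_idx=1, l2_idx=0
L1[1] = 1; L2[1][0] = 51

Answer: 51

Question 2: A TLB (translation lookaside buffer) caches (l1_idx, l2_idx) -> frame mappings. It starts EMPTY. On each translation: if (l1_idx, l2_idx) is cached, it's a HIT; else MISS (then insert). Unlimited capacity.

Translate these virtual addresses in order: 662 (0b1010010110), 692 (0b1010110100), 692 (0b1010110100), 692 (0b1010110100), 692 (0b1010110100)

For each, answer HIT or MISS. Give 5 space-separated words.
vaddr=662: (2,4) not in TLB -> MISS, insert
vaddr=692: (2,5) not in TLB -> MISS, insert
vaddr=692: (2,5) in TLB -> HIT
vaddr=692: (2,5) in TLB -> HIT
vaddr=692: (2,5) in TLB -> HIT

Answer: MISS MISS HIT HIT HIT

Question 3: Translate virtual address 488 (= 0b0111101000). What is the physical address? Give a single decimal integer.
Answer: 744

Derivation:
vaddr = 488 = 0b0111101000
Split: l1_idx=1, l2_idx=7, offset=8
L1[1] = 1
L2[1][7] = 23
paddr = 23 * 32 + 8 = 744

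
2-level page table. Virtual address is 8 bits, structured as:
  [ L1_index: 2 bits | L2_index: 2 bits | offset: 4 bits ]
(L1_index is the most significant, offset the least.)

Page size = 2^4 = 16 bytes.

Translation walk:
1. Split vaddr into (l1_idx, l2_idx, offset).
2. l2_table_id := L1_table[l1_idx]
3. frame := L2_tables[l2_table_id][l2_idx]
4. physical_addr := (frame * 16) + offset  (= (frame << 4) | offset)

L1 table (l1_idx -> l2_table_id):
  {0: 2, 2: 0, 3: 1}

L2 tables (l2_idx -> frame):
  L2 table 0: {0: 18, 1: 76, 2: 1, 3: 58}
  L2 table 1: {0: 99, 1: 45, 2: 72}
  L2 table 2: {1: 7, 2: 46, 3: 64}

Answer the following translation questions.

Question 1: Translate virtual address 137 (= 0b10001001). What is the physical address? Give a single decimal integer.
vaddr = 137 = 0b10001001
Split: l1_idx=2, l2_idx=0, offset=9
L1[2] = 0
L2[0][0] = 18
paddr = 18 * 16 + 9 = 297

Answer: 297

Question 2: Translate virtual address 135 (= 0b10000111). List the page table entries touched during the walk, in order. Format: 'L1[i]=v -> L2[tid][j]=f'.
Answer: L1[2]=0 -> L2[0][0]=18

Derivation:
vaddr = 135 = 0b10000111
Split: l1_idx=2, l2_idx=0, offset=7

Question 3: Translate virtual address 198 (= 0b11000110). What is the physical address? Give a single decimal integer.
vaddr = 198 = 0b11000110
Split: l1_idx=3, l2_idx=0, offset=6
L1[3] = 1
L2[1][0] = 99
paddr = 99 * 16 + 6 = 1590

Answer: 1590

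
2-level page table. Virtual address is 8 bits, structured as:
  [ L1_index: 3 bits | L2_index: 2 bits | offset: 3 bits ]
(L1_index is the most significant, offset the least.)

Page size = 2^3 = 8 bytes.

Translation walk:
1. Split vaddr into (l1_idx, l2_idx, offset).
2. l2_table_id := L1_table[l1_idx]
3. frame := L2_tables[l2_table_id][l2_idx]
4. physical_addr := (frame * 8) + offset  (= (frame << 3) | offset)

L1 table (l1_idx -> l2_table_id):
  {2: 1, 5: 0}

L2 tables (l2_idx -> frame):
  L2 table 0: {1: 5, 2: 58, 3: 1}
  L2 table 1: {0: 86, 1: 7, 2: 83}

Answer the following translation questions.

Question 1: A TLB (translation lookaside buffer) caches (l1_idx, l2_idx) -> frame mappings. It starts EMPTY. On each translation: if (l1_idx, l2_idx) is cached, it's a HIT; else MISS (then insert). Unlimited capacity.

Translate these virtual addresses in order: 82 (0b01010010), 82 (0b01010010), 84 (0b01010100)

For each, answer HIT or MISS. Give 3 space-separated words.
vaddr=82: (2,2) not in TLB -> MISS, insert
vaddr=82: (2,2) in TLB -> HIT
vaddr=84: (2,2) in TLB -> HIT

Answer: MISS HIT HIT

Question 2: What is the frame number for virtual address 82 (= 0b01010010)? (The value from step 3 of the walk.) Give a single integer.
vaddr = 82: l1_idx=2, l2_idx=2
L1[2] = 1; L2[1][2] = 83

Answer: 83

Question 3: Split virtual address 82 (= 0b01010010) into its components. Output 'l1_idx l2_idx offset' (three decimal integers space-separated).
Answer: 2 2 2

Derivation:
vaddr = 82 = 0b01010010
  top 3 bits -> l1_idx = 2
  next 2 bits -> l2_idx = 2
  bottom 3 bits -> offset = 2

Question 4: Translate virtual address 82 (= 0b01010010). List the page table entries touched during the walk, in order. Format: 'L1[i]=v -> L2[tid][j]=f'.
Answer: L1[2]=1 -> L2[1][2]=83

Derivation:
vaddr = 82 = 0b01010010
Split: l1_idx=2, l2_idx=2, offset=2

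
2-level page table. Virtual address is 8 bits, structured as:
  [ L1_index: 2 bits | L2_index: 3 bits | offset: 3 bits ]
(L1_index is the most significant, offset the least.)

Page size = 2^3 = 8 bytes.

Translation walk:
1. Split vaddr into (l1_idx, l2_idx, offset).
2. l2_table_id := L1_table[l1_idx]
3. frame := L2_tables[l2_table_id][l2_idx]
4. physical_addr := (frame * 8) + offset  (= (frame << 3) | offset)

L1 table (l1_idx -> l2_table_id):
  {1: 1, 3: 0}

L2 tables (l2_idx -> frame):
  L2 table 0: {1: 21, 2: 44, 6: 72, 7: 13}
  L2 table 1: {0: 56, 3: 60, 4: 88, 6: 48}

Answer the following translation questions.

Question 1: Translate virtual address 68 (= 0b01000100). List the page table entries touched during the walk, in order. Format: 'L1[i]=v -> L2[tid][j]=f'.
Answer: L1[1]=1 -> L2[1][0]=56

Derivation:
vaddr = 68 = 0b01000100
Split: l1_idx=1, l2_idx=0, offset=4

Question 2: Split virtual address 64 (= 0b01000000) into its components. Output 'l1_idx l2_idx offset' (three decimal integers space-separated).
Answer: 1 0 0

Derivation:
vaddr = 64 = 0b01000000
  top 2 bits -> l1_idx = 1
  next 3 bits -> l2_idx = 0
  bottom 3 bits -> offset = 0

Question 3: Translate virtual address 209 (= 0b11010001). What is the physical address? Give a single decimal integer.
Answer: 353

Derivation:
vaddr = 209 = 0b11010001
Split: l1_idx=3, l2_idx=2, offset=1
L1[3] = 0
L2[0][2] = 44
paddr = 44 * 8 + 1 = 353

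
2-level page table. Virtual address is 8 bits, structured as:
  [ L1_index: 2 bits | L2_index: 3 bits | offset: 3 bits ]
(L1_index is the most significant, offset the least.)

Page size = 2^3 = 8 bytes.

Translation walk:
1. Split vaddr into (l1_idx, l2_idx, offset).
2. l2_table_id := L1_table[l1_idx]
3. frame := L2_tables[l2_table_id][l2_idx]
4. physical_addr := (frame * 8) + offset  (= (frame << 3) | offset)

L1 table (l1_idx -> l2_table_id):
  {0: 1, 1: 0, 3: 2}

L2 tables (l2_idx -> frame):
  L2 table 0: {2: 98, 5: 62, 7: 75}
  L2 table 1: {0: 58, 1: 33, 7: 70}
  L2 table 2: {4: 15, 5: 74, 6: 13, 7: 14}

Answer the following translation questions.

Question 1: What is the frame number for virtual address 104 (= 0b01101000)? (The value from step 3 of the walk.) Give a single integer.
Answer: 62

Derivation:
vaddr = 104: l1_idx=1, l2_idx=5
L1[1] = 0; L2[0][5] = 62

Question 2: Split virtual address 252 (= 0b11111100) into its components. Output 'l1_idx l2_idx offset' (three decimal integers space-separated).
vaddr = 252 = 0b11111100
  top 2 bits -> l1_idx = 3
  next 3 bits -> l2_idx = 7
  bottom 3 bits -> offset = 4

Answer: 3 7 4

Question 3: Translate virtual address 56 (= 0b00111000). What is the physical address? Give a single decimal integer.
vaddr = 56 = 0b00111000
Split: l1_idx=0, l2_idx=7, offset=0
L1[0] = 1
L2[1][7] = 70
paddr = 70 * 8 + 0 = 560

Answer: 560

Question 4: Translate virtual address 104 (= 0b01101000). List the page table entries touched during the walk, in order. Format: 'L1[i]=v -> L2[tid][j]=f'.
Answer: L1[1]=0 -> L2[0][5]=62

Derivation:
vaddr = 104 = 0b01101000
Split: l1_idx=1, l2_idx=5, offset=0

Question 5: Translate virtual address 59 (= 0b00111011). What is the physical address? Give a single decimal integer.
Answer: 563

Derivation:
vaddr = 59 = 0b00111011
Split: l1_idx=0, l2_idx=7, offset=3
L1[0] = 1
L2[1][7] = 70
paddr = 70 * 8 + 3 = 563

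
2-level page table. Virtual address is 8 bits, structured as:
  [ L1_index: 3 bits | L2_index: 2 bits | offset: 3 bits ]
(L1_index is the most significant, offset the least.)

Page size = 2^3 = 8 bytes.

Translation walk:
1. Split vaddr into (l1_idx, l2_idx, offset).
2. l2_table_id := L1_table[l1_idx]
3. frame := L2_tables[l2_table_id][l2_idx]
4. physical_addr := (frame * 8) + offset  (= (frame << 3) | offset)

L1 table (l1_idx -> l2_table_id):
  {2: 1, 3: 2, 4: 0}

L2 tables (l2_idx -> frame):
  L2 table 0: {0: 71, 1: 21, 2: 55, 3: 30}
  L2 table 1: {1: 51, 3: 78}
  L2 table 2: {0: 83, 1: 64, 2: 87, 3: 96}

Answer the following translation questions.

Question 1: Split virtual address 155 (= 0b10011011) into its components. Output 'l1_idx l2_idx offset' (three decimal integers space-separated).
vaddr = 155 = 0b10011011
  top 3 bits -> l1_idx = 4
  next 2 bits -> l2_idx = 3
  bottom 3 bits -> offset = 3

Answer: 4 3 3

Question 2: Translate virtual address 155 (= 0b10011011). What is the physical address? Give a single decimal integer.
vaddr = 155 = 0b10011011
Split: l1_idx=4, l2_idx=3, offset=3
L1[4] = 0
L2[0][3] = 30
paddr = 30 * 8 + 3 = 243

Answer: 243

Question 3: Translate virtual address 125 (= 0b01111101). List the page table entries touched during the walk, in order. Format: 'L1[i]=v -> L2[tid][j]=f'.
Answer: L1[3]=2 -> L2[2][3]=96

Derivation:
vaddr = 125 = 0b01111101
Split: l1_idx=3, l2_idx=3, offset=5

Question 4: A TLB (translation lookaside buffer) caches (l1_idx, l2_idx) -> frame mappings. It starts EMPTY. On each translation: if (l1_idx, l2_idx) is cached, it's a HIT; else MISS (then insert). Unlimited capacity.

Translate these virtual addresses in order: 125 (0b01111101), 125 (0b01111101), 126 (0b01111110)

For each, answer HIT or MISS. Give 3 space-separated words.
vaddr=125: (3,3) not in TLB -> MISS, insert
vaddr=125: (3,3) in TLB -> HIT
vaddr=126: (3,3) in TLB -> HIT

Answer: MISS HIT HIT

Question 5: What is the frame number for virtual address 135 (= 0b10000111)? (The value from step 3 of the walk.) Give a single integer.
Answer: 71

Derivation:
vaddr = 135: l1_idx=4, l2_idx=0
L1[4] = 0; L2[0][0] = 71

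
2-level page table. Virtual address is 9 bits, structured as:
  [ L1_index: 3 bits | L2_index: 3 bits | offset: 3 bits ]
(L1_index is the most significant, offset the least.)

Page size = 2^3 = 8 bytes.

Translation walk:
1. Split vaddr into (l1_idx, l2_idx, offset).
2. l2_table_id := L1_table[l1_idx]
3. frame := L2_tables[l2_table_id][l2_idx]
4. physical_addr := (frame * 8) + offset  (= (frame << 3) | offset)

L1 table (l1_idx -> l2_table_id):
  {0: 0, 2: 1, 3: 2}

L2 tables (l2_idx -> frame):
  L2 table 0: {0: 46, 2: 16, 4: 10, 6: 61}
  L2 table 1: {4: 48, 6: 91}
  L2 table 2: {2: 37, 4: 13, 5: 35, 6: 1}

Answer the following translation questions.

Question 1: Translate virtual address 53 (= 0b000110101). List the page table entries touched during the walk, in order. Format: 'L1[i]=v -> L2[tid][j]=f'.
Answer: L1[0]=0 -> L2[0][6]=61

Derivation:
vaddr = 53 = 0b000110101
Split: l1_idx=0, l2_idx=6, offset=5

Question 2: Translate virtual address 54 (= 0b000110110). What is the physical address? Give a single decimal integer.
Answer: 494

Derivation:
vaddr = 54 = 0b000110110
Split: l1_idx=0, l2_idx=6, offset=6
L1[0] = 0
L2[0][6] = 61
paddr = 61 * 8 + 6 = 494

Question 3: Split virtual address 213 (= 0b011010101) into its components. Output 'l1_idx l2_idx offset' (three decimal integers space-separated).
Answer: 3 2 5

Derivation:
vaddr = 213 = 0b011010101
  top 3 bits -> l1_idx = 3
  next 3 bits -> l2_idx = 2
  bottom 3 bits -> offset = 5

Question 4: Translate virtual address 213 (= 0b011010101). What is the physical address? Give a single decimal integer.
vaddr = 213 = 0b011010101
Split: l1_idx=3, l2_idx=2, offset=5
L1[3] = 2
L2[2][2] = 37
paddr = 37 * 8 + 5 = 301

Answer: 301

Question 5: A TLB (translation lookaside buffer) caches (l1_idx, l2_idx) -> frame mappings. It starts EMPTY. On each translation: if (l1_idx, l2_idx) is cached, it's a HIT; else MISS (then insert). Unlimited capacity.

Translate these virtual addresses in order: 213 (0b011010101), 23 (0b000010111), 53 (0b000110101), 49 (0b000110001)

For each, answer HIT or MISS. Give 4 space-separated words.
Answer: MISS MISS MISS HIT

Derivation:
vaddr=213: (3,2) not in TLB -> MISS, insert
vaddr=23: (0,2) not in TLB -> MISS, insert
vaddr=53: (0,6) not in TLB -> MISS, insert
vaddr=49: (0,6) in TLB -> HIT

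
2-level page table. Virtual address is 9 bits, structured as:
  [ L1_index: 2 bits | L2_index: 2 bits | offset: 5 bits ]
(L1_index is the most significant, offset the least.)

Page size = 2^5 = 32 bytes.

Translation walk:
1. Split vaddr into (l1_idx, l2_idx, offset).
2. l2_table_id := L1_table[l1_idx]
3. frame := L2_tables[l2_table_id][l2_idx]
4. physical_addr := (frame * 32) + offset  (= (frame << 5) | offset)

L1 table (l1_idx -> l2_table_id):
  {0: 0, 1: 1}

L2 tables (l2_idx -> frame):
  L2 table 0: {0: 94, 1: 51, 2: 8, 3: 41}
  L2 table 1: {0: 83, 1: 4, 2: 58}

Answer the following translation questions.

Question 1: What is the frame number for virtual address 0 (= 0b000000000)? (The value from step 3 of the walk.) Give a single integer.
Answer: 94

Derivation:
vaddr = 0: l1_idx=0, l2_idx=0
L1[0] = 0; L2[0][0] = 94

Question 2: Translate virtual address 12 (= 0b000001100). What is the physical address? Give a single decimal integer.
Answer: 3020

Derivation:
vaddr = 12 = 0b000001100
Split: l1_idx=0, l2_idx=0, offset=12
L1[0] = 0
L2[0][0] = 94
paddr = 94 * 32 + 12 = 3020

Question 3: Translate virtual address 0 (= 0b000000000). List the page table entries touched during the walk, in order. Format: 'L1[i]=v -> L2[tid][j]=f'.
Answer: L1[0]=0 -> L2[0][0]=94

Derivation:
vaddr = 0 = 0b000000000
Split: l1_idx=0, l2_idx=0, offset=0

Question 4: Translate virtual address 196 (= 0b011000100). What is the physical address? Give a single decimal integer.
Answer: 1860

Derivation:
vaddr = 196 = 0b011000100
Split: l1_idx=1, l2_idx=2, offset=4
L1[1] = 1
L2[1][2] = 58
paddr = 58 * 32 + 4 = 1860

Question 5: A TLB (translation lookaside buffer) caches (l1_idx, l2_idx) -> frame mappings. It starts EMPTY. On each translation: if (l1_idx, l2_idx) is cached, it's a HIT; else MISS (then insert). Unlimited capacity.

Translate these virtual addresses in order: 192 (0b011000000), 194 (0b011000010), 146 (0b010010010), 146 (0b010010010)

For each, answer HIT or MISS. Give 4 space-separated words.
Answer: MISS HIT MISS HIT

Derivation:
vaddr=192: (1,2) not in TLB -> MISS, insert
vaddr=194: (1,2) in TLB -> HIT
vaddr=146: (1,0) not in TLB -> MISS, insert
vaddr=146: (1,0) in TLB -> HIT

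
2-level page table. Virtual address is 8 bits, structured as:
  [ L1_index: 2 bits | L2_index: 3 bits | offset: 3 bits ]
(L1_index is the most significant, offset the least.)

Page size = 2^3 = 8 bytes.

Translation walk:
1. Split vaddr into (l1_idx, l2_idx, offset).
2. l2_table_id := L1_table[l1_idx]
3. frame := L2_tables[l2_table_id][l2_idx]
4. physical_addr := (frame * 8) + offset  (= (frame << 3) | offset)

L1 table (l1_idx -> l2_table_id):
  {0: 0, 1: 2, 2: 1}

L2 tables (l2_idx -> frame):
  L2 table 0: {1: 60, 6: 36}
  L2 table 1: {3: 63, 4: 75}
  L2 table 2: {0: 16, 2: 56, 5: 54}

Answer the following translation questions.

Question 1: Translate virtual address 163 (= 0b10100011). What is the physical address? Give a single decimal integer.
Answer: 603

Derivation:
vaddr = 163 = 0b10100011
Split: l1_idx=2, l2_idx=4, offset=3
L1[2] = 1
L2[1][4] = 75
paddr = 75 * 8 + 3 = 603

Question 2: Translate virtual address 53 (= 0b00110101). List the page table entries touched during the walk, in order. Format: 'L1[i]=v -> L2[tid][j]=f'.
vaddr = 53 = 0b00110101
Split: l1_idx=0, l2_idx=6, offset=5

Answer: L1[0]=0 -> L2[0][6]=36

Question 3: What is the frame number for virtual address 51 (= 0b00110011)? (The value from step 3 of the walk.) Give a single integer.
vaddr = 51: l1_idx=0, l2_idx=6
L1[0] = 0; L2[0][6] = 36

Answer: 36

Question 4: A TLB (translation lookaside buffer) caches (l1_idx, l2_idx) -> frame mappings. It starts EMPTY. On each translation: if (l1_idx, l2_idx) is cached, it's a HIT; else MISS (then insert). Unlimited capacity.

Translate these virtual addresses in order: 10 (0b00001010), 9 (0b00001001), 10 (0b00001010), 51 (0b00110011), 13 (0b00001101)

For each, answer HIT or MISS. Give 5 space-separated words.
Answer: MISS HIT HIT MISS HIT

Derivation:
vaddr=10: (0,1) not in TLB -> MISS, insert
vaddr=9: (0,1) in TLB -> HIT
vaddr=10: (0,1) in TLB -> HIT
vaddr=51: (0,6) not in TLB -> MISS, insert
vaddr=13: (0,1) in TLB -> HIT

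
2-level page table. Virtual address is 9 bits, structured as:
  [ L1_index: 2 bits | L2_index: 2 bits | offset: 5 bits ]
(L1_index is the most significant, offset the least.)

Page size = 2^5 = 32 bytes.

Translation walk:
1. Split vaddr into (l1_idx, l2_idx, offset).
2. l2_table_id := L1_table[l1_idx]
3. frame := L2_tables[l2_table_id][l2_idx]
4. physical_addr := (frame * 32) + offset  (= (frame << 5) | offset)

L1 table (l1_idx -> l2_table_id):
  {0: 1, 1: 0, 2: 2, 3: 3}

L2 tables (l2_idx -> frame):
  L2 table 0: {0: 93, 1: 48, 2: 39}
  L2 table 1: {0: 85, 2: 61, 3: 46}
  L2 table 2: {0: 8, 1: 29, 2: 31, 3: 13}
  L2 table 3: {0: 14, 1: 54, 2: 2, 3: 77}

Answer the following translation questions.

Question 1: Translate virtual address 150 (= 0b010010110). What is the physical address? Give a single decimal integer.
vaddr = 150 = 0b010010110
Split: l1_idx=1, l2_idx=0, offset=22
L1[1] = 0
L2[0][0] = 93
paddr = 93 * 32 + 22 = 2998

Answer: 2998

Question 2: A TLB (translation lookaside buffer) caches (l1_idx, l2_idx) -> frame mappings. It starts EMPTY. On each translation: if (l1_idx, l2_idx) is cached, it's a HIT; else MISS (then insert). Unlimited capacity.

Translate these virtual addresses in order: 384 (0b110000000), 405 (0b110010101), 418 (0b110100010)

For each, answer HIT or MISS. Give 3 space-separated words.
vaddr=384: (3,0) not in TLB -> MISS, insert
vaddr=405: (3,0) in TLB -> HIT
vaddr=418: (3,1) not in TLB -> MISS, insert

Answer: MISS HIT MISS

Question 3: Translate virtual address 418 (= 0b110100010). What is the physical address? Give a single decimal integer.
vaddr = 418 = 0b110100010
Split: l1_idx=3, l2_idx=1, offset=2
L1[3] = 3
L2[3][1] = 54
paddr = 54 * 32 + 2 = 1730

Answer: 1730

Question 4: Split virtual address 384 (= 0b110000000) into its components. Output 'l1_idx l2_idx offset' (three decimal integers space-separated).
vaddr = 384 = 0b110000000
  top 2 bits -> l1_idx = 3
  next 2 bits -> l2_idx = 0
  bottom 5 bits -> offset = 0

Answer: 3 0 0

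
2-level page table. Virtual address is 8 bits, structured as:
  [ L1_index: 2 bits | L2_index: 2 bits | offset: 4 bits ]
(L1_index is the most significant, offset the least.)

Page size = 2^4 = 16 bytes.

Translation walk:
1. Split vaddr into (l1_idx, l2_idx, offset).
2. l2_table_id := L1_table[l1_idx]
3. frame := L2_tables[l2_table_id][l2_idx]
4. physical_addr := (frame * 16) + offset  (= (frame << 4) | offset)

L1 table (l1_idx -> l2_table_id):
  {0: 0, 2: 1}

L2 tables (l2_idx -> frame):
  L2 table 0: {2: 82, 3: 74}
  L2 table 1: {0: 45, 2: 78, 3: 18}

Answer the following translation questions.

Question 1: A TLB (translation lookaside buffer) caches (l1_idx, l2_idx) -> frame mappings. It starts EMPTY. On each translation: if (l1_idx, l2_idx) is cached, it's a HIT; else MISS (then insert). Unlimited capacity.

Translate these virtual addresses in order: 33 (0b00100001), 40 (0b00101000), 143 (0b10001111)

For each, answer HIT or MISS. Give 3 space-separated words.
vaddr=33: (0,2) not in TLB -> MISS, insert
vaddr=40: (0,2) in TLB -> HIT
vaddr=143: (2,0) not in TLB -> MISS, insert

Answer: MISS HIT MISS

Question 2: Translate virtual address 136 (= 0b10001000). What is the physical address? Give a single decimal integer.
Answer: 728

Derivation:
vaddr = 136 = 0b10001000
Split: l1_idx=2, l2_idx=0, offset=8
L1[2] = 1
L2[1][0] = 45
paddr = 45 * 16 + 8 = 728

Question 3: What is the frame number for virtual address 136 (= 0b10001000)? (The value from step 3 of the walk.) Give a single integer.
vaddr = 136: l1_idx=2, l2_idx=0
L1[2] = 1; L2[1][0] = 45

Answer: 45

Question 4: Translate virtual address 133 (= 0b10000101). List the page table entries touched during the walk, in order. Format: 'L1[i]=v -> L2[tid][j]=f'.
Answer: L1[2]=1 -> L2[1][0]=45

Derivation:
vaddr = 133 = 0b10000101
Split: l1_idx=2, l2_idx=0, offset=5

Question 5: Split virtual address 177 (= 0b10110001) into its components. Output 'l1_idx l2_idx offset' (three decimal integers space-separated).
Answer: 2 3 1

Derivation:
vaddr = 177 = 0b10110001
  top 2 bits -> l1_idx = 2
  next 2 bits -> l2_idx = 3
  bottom 4 bits -> offset = 1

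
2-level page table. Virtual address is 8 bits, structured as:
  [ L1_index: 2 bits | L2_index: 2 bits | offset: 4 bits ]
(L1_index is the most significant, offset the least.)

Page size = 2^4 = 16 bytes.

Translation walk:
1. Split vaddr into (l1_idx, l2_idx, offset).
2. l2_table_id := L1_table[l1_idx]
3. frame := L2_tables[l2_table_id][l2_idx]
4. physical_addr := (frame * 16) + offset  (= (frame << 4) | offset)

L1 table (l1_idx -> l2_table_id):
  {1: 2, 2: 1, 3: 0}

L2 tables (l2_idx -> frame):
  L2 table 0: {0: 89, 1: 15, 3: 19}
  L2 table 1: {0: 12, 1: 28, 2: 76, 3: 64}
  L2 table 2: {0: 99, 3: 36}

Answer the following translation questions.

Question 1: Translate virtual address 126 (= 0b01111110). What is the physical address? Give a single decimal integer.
vaddr = 126 = 0b01111110
Split: l1_idx=1, l2_idx=3, offset=14
L1[1] = 2
L2[2][3] = 36
paddr = 36 * 16 + 14 = 590

Answer: 590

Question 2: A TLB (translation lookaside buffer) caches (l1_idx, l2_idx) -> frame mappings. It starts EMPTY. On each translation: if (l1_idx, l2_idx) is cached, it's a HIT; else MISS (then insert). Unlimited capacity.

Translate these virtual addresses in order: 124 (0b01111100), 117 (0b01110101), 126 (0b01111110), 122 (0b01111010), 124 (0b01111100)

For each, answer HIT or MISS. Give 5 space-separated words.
Answer: MISS HIT HIT HIT HIT

Derivation:
vaddr=124: (1,3) not in TLB -> MISS, insert
vaddr=117: (1,3) in TLB -> HIT
vaddr=126: (1,3) in TLB -> HIT
vaddr=122: (1,3) in TLB -> HIT
vaddr=124: (1,3) in TLB -> HIT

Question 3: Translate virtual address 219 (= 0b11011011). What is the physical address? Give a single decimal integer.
Answer: 251

Derivation:
vaddr = 219 = 0b11011011
Split: l1_idx=3, l2_idx=1, offset=11
L1[3] = 0
L2[0][1] = 15
paddr = 15 * 16 + 11 = 251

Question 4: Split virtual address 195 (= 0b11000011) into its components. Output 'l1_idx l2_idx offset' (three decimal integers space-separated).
vaddr = 195 = 0b11000011
  top 2 bits -> l1_idx = 3
  next 2 bits -> l2_idx = 0
  bottom 4 bits -> offset = 3

Answer: 3 0 3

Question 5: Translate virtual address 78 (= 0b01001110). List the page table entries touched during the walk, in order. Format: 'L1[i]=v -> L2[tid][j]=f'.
Answer: L1[1]=2 -> L2[2][0]=99

Derivation:
vaddr = 78 = 0b01001110
Split: l1_idx=1, l2_idx=0, offset=14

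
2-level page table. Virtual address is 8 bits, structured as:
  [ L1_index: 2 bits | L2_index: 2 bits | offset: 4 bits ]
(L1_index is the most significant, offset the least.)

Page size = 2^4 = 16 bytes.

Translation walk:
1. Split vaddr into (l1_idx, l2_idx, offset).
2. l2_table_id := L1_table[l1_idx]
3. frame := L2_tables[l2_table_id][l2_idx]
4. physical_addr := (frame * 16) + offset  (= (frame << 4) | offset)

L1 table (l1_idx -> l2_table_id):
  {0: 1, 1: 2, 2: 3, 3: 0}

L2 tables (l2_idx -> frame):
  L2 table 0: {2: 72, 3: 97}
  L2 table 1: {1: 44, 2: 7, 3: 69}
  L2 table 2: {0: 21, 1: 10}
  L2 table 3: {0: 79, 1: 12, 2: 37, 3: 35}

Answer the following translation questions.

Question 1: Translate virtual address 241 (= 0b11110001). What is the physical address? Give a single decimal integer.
Answer: 1553

Derivation:
vaddr = 241 = 0b11110001
Split: l1_idx=3, l2_idx=3, offset=1
L1[3] = 0
L2[0][3] = 97
paddr = 97 * 16 + 1 = 1553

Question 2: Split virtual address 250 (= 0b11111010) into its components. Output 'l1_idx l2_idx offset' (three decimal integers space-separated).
vaddr = 250 = 0b11111010
  top 2 bits -> l1_idx = 3
  next 2 bits -> l2_idx = 3
  bottom 4 bits -> offset = 10

Answer: 3 3 10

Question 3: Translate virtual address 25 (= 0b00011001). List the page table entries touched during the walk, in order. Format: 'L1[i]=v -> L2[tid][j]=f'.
vaddr = 25 = 0b00011001
Split: l1_idx=0, l2_idx=1, offset=9

Answer: L1[0]=1 -> L2[1][1]=44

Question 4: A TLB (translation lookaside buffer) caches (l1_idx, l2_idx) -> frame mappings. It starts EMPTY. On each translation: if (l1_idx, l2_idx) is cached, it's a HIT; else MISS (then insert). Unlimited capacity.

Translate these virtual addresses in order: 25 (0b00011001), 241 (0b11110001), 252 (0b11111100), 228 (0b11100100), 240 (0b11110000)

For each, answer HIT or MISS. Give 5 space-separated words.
vaddr=25: (0,1) not in TLB -> MISS, insert
vaddr=241: (3,3) not in TLB -> MISS, insert
vaddr=252: (3,3) in TLB -> HIT
vaddr=228: (3,2) not in TLB -> MISS, insert
vaddr=240: (3,3) in TLB -> HIT

Answer: MISS MISS HIT MISS HIT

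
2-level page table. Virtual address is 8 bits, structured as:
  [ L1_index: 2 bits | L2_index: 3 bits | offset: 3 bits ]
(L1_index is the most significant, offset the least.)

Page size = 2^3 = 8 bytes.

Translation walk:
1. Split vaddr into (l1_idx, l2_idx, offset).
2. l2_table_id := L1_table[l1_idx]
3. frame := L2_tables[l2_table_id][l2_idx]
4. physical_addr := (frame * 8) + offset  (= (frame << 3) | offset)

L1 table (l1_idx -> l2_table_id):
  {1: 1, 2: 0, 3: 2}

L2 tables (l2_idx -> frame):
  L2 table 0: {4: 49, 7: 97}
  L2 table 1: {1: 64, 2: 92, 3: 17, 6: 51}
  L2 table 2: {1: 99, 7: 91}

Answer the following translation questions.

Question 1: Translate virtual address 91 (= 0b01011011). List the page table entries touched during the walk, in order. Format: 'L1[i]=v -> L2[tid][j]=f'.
Answer: L1[1]=1 -> L2[1][3]=17

Derivation:
vaddr = 91 = 0b01011011
Split: l1_idx=1, l2_idx=3, offset=3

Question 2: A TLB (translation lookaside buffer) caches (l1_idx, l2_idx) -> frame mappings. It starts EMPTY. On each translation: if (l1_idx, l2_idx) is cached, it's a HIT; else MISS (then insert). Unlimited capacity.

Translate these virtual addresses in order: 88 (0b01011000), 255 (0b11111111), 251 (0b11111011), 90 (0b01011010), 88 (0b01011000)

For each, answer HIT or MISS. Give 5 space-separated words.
vaddr=88: (1,3) not in TLB -> MISS, insert
vaddr=255: (3,7) not in TLB -> MISS, insert
vaddr=251: (3,7) in TLB -> HIT
vaddr=90: (1,3) in TLB -> HIT
vaddr=88: (1,3) in TLB -> HIT

Answer: MISS MISS HIT HIT HIT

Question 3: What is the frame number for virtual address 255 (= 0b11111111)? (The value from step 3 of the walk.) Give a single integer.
vaddr = 255: l1_idx=3, l2_idx=7
L1[3] = 2; L2[2][7] = 91

Answer: 91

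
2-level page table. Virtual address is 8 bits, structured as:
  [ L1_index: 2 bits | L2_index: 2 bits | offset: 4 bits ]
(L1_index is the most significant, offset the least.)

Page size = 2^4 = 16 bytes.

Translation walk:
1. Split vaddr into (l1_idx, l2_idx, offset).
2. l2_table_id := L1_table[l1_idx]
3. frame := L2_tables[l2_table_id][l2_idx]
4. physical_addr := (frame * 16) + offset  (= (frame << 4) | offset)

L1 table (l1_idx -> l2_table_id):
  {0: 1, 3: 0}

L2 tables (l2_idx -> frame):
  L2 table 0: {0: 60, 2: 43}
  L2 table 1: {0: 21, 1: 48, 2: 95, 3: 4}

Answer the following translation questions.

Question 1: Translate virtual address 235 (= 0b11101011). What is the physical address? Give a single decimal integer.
Answer: 699

Derivation:
vaddr = 235 = 0b11101011
Split: l1_idx=3, l2_idx=2, offset=11
L1[3] = 0
L2[0][2] = 43
paddr = 43 * 16 + 11 = 699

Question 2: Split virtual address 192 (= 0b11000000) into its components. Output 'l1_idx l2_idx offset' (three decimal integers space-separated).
vaddr = 192 = 0b11000000
  top 2 bits -> l1_idx = 3
  next 2 bits -> l2_idx = 0
  bottom 4 bits -> offset = 0

Answer: 3 0 0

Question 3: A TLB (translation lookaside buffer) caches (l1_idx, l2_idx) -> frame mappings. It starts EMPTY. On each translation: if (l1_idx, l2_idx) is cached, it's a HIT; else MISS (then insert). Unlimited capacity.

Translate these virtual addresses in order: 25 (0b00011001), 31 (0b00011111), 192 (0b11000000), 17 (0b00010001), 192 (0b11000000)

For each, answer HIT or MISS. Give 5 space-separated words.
vaddr=25: (0,1) not in TLB -> MISS, insert
vaddr=31: (0,1) in TLB -> HIT
vaddr=192: (3,0) not in TLB -> MISS, insert
vaddr=17: (0,1) in TLB -> HIT
vaddr=192: (3,0) in TLB -> HIT

Answer: MISS HIT MISS HIT HIT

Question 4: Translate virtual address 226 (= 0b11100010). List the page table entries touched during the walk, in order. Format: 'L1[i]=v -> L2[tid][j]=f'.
Answer: L1[3]=0 -> L2[0][2]=43

Derivation:
vaddr = 226 = 0b11100010
Split: l1_idx=3, l2_idx=2, offset=2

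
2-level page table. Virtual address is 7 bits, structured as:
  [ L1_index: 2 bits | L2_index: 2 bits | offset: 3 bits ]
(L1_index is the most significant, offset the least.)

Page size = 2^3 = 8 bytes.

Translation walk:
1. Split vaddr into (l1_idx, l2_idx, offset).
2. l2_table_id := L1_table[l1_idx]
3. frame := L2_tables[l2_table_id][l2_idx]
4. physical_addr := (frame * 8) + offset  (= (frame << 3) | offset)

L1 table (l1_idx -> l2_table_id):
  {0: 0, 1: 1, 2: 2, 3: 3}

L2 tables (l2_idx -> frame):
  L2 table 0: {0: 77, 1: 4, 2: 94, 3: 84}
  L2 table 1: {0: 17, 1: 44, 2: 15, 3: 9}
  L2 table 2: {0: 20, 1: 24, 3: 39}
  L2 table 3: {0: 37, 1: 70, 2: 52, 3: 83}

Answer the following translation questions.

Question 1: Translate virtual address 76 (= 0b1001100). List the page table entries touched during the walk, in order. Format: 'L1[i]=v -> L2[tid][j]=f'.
Answer: L1[2]=2 -> L2[2][1]=24

Derivation:
vaddr = 76 = 0b1001100
Split: l1_idx=2, l2_idx=1, offset=4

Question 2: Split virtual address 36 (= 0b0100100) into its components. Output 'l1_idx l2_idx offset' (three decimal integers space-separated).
Answer: 1 0 4

Derivation:
vaddr = 36 = 0b0100100
  top 2 bits -> l1_idx = 1
  next 2 bits -> l2_idx = 0
  bottom 3 bits -> offset = 4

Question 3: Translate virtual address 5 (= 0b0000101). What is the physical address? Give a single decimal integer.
Answer: 621

Derivation:
vaddr = 5 = 0b0000101
Split: l1_idx=0, l2_idx=0, offset=5
L1[0] = 0
L2[0][0] = 77
paddr = 77 * 8 + 5 = 621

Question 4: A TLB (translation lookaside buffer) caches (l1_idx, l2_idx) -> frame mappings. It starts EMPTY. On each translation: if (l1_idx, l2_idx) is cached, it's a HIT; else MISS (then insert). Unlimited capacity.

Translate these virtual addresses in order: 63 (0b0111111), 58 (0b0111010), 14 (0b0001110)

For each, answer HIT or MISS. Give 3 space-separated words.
Answer: MISS HIT MISS

Derivation:
vaddr=63: (1,3) not in TLB -> MISS, insert
vaddr=58: (1,3) in TLB -> HIT
vaddr=14: (0,1) not in TLB -> MISS, insert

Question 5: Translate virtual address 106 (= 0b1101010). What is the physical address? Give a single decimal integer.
vaddr = 106 = 0b1101010
Split: l1_idx=3, l2_idx=1, offset=2
L1[3] = 3
L2[3][1] = 70
paddr = 70 * 8 + 2 = 562

Answer: 562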